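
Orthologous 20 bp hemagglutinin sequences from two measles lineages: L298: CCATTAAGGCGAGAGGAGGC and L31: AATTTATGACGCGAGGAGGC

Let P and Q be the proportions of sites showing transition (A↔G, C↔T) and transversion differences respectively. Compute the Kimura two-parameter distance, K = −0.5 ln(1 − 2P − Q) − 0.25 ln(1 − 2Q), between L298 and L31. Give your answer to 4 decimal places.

0.3887

The sequences differ at positions 1 (C/A, transversion), 2 (C/A, transversion), 3 (A/T, transversion), 7 (A/T, transversion), 9 (G/A, transition), 12 (A/C, transversion).
Of the 6 differences, 1 transition and 5 transversions over 20 sites: P = 1/20 = 0.050000, Q = 5/20 = 0.250000.
d = −0.5·ln(0.650000) − 0.25·ln(0.500000) = −0.5·(-0.430783) − 0.25·(-0.693147) = 0.3887.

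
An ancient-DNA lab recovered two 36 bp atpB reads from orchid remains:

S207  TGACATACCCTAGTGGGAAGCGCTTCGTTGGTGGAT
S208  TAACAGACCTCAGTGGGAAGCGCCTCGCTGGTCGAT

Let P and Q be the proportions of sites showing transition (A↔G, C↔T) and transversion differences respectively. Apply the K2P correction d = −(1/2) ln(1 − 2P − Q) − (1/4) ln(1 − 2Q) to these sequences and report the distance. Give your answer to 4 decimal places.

The sequences differ at positions 2 (G/A, transition), 6 (T/G, transversion), 10 (C/T, transition), 11 (T/C, transition), 24 (T/C, transition), 28 (T/C, transition), 33 (G/C, transversion).
Of the 7 differences, 5 transitions and 2 transversions over 36 sites: P = 5/36 = 0.138889, Q = 2/36 = 0.055556.
d = −0.5·ln(0.666666) − 0.25·ln(0.888888) = −0.5·(-0.405466) − 0.25·(-0.117784) = 0.2322.

0.2322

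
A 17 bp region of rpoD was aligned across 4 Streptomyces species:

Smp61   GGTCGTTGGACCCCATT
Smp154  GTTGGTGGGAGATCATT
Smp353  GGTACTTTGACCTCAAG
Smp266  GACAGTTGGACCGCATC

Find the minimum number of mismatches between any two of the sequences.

5

Pairwise Hamming distances:
  Smp61 vs Smp154: 6
  Smp61 vs Smp353: 6
  Smp61 vs Smp266: 5
  Smp154 vs Smp353: 9
  Smp154 vs Smp266: 8
  Smp353 vs Smp266: 7
The smallest is 5, between Smp61 and Smp266.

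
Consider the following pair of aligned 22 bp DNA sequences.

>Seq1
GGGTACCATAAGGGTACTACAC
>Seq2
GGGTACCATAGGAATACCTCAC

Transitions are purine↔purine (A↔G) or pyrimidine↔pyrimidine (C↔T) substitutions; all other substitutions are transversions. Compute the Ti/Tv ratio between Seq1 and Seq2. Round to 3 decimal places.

4.000

Mismatches occur at site 11 (A→G, transition), site 13 (G→A, transition), site 14 (G→A, transition), site 18 (T→C, transition), site 19 (A→T, transversion).
Of the 5 differences, 4 transitions and 1 transversion, so Ti/Tv = 4/1 = 4.000.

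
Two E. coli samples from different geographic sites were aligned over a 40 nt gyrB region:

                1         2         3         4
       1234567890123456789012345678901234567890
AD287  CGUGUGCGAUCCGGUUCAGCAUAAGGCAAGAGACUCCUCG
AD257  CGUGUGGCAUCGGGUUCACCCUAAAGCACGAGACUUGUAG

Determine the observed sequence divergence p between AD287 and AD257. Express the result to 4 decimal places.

0.2500

Mismatches occur at site 7 (C↔G), site 8 (G↔C), site 12 (C↔G), site 19 (G↔C), site 21 (A↔C), site 25 (G↔A), site 29 (A↔C), site 36 (C↔U), site 37 (C↔G), site 39 (C↔A).
There are 10 differences over 40 sites, so p = 10/40 = 0.2500.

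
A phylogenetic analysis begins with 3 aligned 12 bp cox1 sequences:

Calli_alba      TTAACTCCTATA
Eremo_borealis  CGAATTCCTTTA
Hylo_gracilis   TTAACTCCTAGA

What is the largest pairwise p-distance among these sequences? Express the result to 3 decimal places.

Pairwise Hamming distances:
  Calli_alba vs Eremo_borealis: 4
  Calli_alba vs Hylo_gracilis: 1
  Eremo_borealis vs Hylo_gracilis: 5
The largest is 5 mismatches, between Eremo_borealis and Hylo_gracilis; p = 5/12 = 0.417.

0.417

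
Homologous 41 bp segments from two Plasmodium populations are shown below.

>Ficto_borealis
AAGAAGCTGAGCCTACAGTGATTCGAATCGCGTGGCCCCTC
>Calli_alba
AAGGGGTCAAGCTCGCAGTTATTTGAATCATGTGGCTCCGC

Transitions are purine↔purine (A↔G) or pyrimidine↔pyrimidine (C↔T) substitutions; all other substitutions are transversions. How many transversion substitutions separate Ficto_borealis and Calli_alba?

The sequences differ at positions 4 (A/G, transition), 5 (A/G, transition), 7 (C/T, transition), 8 (T/C, transition), 9 (G/A, transition), 13 (C/T, transition), 14 (T/C, transition), 15 (A/G, transition), 20 (G/T, transversion), 24 (C/T, transition), 30 (G/A, transition), 31 (C/T, transition), 37 (C/T, transition), 40 (T/G, transversion).
Of the 14 differences, 12 transitions and 2 transversions, so the answer is 2.

2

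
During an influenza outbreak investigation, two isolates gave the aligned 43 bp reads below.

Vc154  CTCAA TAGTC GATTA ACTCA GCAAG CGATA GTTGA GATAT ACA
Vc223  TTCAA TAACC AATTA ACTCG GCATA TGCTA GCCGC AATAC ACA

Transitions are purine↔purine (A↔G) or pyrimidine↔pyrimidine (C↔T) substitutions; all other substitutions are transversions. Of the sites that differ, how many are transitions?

Mismatches occur at site 1 (C→T, transition), site 8 (G→A, transition), site 9 (T→C, transition), site 11 (G→A, transition), site 20 (A→G, transition), site 24 (A→T, transversion), site 25 (G→A, transition), site 26 (C→T, transition), site 28 (A→C, transversion), site 32 (T→C, transition), site 33 (T→C, transition), site 35 (A→C, transversion), site 36 (G→A, transition), site 40 (T→C, transition).
Of the 14 differences, 11 transitions and 3 transversions, so the answer is 11.

11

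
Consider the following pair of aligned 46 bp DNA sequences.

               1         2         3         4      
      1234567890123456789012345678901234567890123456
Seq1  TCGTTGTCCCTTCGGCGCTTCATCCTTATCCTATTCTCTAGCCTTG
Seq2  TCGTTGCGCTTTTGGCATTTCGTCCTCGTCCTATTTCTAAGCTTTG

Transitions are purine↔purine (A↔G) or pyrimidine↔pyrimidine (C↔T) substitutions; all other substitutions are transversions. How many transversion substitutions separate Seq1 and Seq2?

2

Mismatches occur at site 7 (T↔C, transition), site 8 (C↔G, transversion), site 10 (C↔T, transition), site 13 (C↔T, transition), site 17 (G↔A, transition), site 18 (C↔T, transition), site 22 (A↔G, transition), site 27 (T↔C, transition), site 28 (A↔G, transition), site 36 (C↔T, transition), site 37 (T↔C, transition), site 38 (C↔T, transition), site 39 (T↔A, transversion), site 43 (C↔T, transition).
Of the 14 differences, 12 transitions and 2 transversions, so the answer is 2.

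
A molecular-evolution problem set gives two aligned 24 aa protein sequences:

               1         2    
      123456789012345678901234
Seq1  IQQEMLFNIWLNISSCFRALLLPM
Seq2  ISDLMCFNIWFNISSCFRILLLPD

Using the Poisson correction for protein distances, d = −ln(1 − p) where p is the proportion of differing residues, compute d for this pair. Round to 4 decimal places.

Differing sites — 2:Q/S; 3:Q/D; 4:E/L; 6:L/C; 11:L/F; 19:A/I; 24:M/D.
p = 7/24 = 0.291667.
d = −ln(1 − 0.291667) = −ln(0.708333) = 0.3448.

0.3448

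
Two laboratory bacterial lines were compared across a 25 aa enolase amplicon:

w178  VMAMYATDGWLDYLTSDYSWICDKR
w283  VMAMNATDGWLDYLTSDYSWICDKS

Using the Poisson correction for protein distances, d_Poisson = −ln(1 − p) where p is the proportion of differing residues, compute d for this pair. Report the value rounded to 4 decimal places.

0.0834

Mismatches occur at site 5 (Y/N), site 25 (R/S).
p = 2/25 = 0.080000.
d = −ln(1 − 0.080000) = −ln(0.920000) = 0.0834.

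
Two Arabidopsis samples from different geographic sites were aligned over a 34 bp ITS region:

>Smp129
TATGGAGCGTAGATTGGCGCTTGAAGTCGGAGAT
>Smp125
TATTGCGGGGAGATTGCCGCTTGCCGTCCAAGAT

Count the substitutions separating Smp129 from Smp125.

9

Mismatches occur at site 4 (G↔T), site 6 (A↔C), site 8 (C↔G), site 10 (T↔G), site 17 (G↔C), site 24 (A↔C), site 25 (A↔C), site 29 (G↔C), site 30 (G↔A).
That gives 9 mismatches out of 34 aligned sites, so the Hamming distance is 9.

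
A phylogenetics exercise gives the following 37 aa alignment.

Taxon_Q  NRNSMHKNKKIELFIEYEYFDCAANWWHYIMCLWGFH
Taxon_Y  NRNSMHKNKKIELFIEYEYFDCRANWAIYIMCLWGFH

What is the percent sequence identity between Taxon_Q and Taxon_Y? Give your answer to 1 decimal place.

Differing sites — 23:A/R; 27:W/A; 28:H/I.
34 of the 37 sites match, so the percent identity is 34/37 × 100 = 91.9%.

91.9%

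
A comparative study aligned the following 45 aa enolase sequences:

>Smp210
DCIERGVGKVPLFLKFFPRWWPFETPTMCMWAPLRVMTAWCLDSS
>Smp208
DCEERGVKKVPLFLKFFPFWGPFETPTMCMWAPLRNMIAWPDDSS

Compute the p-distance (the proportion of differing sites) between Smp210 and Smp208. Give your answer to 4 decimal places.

0.1778

Differing sites — 3:I/E; 8:G/K; 19:R/F; 21:W/G; 36:V/N; 38:T/I; 41:C/P; 42:L/D.
There are 8 differences over 45 sites, so p = 8/45 = 0.1778.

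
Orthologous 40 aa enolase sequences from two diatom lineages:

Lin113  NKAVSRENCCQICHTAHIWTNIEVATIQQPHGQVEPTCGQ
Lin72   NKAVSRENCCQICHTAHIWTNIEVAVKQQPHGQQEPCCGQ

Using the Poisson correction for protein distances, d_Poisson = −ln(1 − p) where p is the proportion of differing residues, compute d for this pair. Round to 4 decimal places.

Mismatches occur at site 26 (T→V), site 27 (I→K), site 34 (V→Q), site 37 (T→C).
p = 4/40 = 0.100000.
d = −ln(1 − 0.100000) = −ln(0.900000) = 0.1054.

0.1054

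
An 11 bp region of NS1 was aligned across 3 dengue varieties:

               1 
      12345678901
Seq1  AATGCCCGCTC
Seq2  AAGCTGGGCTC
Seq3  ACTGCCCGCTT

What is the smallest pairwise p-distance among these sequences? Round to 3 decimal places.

0.182

Pairwise Hamming distances:
  Seq1 vs Seq2: 5
  Seq1 vs Seq3: 2
  Seq2 vs Seq3: 7
The smallest is 2 mismatches, between Seq1 and Seq3; p = 2/11 = 0.182.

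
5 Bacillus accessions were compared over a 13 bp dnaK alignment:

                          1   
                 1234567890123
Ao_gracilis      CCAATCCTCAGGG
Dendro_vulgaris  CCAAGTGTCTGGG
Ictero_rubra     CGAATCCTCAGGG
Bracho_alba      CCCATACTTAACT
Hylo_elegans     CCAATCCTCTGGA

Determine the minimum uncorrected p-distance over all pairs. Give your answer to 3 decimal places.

0.077

Pairwise Hamming distances:
  Ao_gracilis vs Dendro_vulgaris: 4
  Ao_gracilis vs Ictero_rubra: 1
  Ao_gracilis vs Bracho_alba: 6
  Ao_gracilis vs Hylo_elegans: 2
  Dendro_vulgaris vs Ictero_rubra: 5
  Dendro_vulgaris vs Bracho_alba: 9
  Dendro_vulgaris vs Hylo_elegans: 4
  Ictero_rubra vs Bracho_alba: 7
  Ictero_rubra vs Hylo_elegans: 3
  Bracho_alba vs Hylo_elegans: 7
The smallest is 1 mismatch, between Ao_gracilis and Ictero_rubra; p = 1/13 = 0.077.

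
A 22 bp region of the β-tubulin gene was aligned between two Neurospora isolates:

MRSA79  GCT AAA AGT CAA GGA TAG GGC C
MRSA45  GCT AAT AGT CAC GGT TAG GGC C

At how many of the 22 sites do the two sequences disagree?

3

Differing sites — 6:A/T; 12:A/C; 15:A/T.
That gives 3 mismatches out of 22 aligned sites, so the Hamming distance is 3.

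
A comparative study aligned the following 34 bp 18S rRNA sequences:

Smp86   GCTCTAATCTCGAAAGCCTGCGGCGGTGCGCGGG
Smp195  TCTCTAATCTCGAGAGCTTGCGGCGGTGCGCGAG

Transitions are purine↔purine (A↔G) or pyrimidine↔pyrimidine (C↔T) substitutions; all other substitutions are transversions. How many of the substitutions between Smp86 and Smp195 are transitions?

3

The sequences differ at positions 1 (G/T, transversion), 14 (A/G, transition), 18 (C/T, transition), 33 (G/A, transition).
Of the 4 differences, 3 transitions and 1 transversion, so the answer is 3.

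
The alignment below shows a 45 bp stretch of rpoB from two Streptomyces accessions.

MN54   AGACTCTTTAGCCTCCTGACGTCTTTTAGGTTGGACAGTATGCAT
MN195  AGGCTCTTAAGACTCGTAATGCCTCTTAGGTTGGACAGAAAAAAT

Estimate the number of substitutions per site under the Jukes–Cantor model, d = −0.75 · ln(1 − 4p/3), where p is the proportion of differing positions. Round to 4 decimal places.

0.3295

Differing sites — 3:A/G; 9:T/A; 12:C/A; 16:C/G; 18:G/A; 20:C/T; 22:T/C; 25:T/C; 39:T/A; 41:T/A; 42:G/A; 43:C/A.
p = 12/45 = 0.266667.
d = −0.75 · ln(1 − (4/3)·0.266667) = −0.75 · ln(0.644444) = −0.75 · (-0.439367) = 0.3295.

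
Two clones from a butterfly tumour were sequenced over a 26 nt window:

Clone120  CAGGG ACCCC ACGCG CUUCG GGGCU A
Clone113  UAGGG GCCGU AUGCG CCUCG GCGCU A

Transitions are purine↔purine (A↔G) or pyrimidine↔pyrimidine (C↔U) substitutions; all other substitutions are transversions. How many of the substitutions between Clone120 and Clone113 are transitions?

Differing sites — 1:C/U (Ti); 6:A/G (Ti); 9:C/G (Tv); 10:C/U (Ti); 12:C/U (Ti); 17:U/C (Ti); 22:G/C (Tv).
Of the 7 differences, 5 transitions and 2 transversions, so the answer is 5.

5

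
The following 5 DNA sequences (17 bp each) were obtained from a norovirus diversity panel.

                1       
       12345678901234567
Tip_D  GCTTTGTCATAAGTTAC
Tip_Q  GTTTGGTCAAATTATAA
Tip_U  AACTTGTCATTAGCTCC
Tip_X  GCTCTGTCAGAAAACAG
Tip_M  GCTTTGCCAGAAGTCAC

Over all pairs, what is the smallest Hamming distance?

3

Pairwise Hamming distances:
  Tip_D vs Tip_Q: 7
  Tip_D vs Tip_U: 6
  Tip_D vs Tip_X: 6
  Tip_D vs Tip_M: 3
  Tip_Q vs Tip_U: 11
  Tip_Q vs Tip_X: 8
  Tip_Q vs Tip_M: 9
  Tip_U vs Tip_X: 11
  Tip_U vs Tip_M: 9
  Tip_X vs Tip_M: 5
The smallest is 3, between Tip_D and Tip_M.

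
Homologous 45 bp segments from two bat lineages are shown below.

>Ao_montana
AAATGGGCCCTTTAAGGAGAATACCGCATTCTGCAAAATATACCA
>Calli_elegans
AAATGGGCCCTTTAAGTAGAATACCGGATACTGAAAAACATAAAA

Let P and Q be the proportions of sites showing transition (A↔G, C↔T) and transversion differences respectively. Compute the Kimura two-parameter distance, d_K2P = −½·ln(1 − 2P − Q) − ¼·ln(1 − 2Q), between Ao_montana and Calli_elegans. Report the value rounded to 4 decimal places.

0.1754

Differing sites — 17:G/T (Tv); 27:C/G (Tv); 30:T/A (Tv); 34:C/A (Tv); 39:T/C (Ti); 43:C/A (Tv); 44:C/A (Tv).
Of the 7 differences, 1 transition and 6 transversions over 45 sites: P = 1/45 = 0.022222, Q = 6/45 = 0.133333.
d = −0.5·ln(0.822223) − 0.25·ln(0.733334) = −0.5·(-0.195744) − 0.25·(-0.310154) = 0.1754.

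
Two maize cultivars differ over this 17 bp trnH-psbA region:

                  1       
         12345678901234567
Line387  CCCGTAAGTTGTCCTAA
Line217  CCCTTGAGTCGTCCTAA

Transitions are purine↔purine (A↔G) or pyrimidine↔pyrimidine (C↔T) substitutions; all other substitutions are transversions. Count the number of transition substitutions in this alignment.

2

Differing sites — 4:G/T (Tv); 6:A/G (Ti); 10:T/C (Ti).
Of the 3 differences, 2 transitions and 1 transversion, so the answer is 2.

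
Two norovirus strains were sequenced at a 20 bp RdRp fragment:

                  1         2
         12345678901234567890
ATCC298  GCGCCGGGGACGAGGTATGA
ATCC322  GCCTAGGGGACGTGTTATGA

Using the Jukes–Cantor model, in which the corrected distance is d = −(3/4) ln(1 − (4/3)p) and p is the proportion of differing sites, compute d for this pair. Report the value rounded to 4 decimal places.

0.3041

Differing sites — 3:G/C; 4:C/T; 5:C/A; 13:A/T; 15:G/T.
p = 5/20 = 0.250000.
d = −0.75 · ln(1 − (4/3)·0.250000) = −0.75 · ln(0.666667) = −0.75 · (-0.405465) = 0.3041.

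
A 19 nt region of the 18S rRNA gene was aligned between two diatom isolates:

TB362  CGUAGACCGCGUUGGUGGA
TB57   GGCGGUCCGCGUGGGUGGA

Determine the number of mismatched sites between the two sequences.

The sequences differ at positions 1 (C/G), 3 (U/C), 4 (A/G), 6 (A/U), 13 (U/G).
That gives 5 mismatches out of 19 aligned sites, so the Hamming distance is 5.

5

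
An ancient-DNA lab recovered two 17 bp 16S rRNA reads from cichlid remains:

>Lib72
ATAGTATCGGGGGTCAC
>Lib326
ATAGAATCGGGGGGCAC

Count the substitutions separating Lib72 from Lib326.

The sequences differ at positions 5 (T/A), 14 (T/G).
That gives 2 mismatches out of 17 aligned sites, so the Hamming distance is 2.

2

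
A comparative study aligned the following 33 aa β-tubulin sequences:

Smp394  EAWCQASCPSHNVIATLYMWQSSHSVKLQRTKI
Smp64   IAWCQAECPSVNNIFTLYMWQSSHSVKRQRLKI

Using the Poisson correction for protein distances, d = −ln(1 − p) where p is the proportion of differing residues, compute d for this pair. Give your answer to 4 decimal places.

0.2384

Differing sites — 1:E/I; 7:S/E; 11:H/V; 13:V/N; 15:A/F; 28:L/R; 31:T/L.
p = 7/33 = 0.212121.
d = −ln(1 − 0.212121) = −ln(0.787879) = 0.2384.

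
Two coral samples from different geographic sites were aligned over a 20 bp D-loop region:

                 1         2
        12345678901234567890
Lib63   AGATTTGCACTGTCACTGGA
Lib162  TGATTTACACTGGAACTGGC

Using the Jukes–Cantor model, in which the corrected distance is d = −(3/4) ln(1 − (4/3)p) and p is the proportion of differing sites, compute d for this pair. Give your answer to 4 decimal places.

0.3041

Mismatches occur at site 1 (A→T), site 7 (G→A), site 13 (T→G), site 14 (C→A), site 20 (A→C).
p = 5/20 = 0.250000.
d = −0.75 · ln(1 − (4/3)·0.250000) = −0.75 · ln(0.666667) = −0.75 · (-0.405465) = 0.3041.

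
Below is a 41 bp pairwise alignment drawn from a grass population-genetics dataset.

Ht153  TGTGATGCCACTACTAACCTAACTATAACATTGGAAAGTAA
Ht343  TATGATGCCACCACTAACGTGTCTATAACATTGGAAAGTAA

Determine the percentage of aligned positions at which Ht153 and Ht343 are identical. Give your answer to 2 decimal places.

87.80%

Differing sites — 2:G/A; 12:T/C; 19:C/G; 21:A/G; 22:A/T.
36 of the 41 sites match, so the percent identity is 36/41 × 100 = 87.80%.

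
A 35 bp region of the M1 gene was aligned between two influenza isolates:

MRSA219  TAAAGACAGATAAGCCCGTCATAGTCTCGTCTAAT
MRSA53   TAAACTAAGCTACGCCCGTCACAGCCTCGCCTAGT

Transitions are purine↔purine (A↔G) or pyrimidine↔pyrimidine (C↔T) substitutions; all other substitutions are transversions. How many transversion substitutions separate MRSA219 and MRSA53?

Differing sites — 5:G/C (Tv); 6:A/T (Tv); 7:C/A (Tv); 10:A/C (Tv); 13:A/C (Tv); 22:T/C (Ti); 25:T/C (Ti); 30:T/C (Ti); 34:A/G (Ti).
Of the 9 differences, 4 transitions and 5 transversions, so the answer is 5.

5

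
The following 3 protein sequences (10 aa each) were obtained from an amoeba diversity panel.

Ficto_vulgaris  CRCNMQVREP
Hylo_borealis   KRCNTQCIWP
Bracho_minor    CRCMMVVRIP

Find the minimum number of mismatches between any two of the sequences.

Pairwise Hamming distances:
  Ficto_vulgaris vs Hylo_borealis: 5
  Ficto_vulgaris vs Bracho_minor: 3
  Hylo_borealis vs Bracho_minor: 7
The smallest is 3, between Ficto_vulgaris and Bracho_minor.

3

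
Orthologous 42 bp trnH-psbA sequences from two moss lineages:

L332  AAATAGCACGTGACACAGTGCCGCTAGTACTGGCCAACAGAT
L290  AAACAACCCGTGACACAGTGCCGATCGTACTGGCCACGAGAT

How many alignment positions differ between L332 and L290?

Mismatches occur at site 4 (T→C), site 6 (G→A), site 8 (A→C), site 24 (C→A), site 26 (A→C), site 37 (A→C), site 38 (C→G).
That gives 7 mismatches out of 42 aligned sites, so the Hamming distance is 7.

7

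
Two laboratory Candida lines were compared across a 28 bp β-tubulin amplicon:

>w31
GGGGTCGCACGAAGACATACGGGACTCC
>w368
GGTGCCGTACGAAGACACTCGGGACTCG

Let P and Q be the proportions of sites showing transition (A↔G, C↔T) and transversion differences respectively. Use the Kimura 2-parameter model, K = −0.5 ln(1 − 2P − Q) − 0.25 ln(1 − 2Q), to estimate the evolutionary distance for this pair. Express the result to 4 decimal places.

The sequences differ at positions 3 (G/T, transversion), 5 (T/C, transition), 8 (C/T, transition), 18 (T/C, transition), 19 (A/T, transversion), 28 (C/G, transversion).
Of the 6 differences, 3 transitions and 3 transversions over 28 sites: P = 3/28 = 0.107143, Q = 3/28 = 0.107143.
d = −0.5·ln(0.678571) − 0.25·ln(0.785714) = −0.5·(-0.387766) − 0.25·(-0.241162) = 0.2542.

0.2542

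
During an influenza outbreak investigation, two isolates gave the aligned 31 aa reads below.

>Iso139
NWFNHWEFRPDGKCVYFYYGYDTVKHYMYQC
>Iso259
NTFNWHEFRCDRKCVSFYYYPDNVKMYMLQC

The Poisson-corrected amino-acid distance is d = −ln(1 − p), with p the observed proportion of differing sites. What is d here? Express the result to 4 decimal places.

Mismatches occur at site 2 (W→T), site 5 (H→W), site 6 (W→H), site 10 (P→C), site 12 (G→R), site 16 (Y→S), site 20 (G→Y), site 21 (Y→P), site 23 (T→N), site 26 (H→M), site 29 (Y→L).
p = 11/31 = 0.354839.
d = −ln(1 − 0.354839) = −ln(0.645161) = 0.4383.

0.4383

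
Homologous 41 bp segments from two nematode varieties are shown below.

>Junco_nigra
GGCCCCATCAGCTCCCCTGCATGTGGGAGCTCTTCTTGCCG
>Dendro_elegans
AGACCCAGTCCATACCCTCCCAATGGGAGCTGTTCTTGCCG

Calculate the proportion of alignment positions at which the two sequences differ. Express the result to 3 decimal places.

0.317

Mismatches occur at site 1 (G/A), site 3 (C/A), site 8 (T/G), site 9 (C/T), site 10 (A/C), site 11 (G/C), site 12 (C/A), site 14 (C/A), site 19 (G/C), site 21 (A/C), site 22 (T/A), site 23 (G/A), site 32 (C/G).
There are 13 differences over 41 sites, so p = 13/41 = 0.317.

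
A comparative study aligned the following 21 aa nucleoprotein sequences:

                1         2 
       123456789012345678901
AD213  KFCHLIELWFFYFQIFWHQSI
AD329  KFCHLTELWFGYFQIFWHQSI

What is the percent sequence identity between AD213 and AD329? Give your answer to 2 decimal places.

The sequences differ at positions 6 (I/T), 11 (F/G).
19 of the 21 sites match, so the percent identity is 19/21 × 100 = 90.48%.

90.48%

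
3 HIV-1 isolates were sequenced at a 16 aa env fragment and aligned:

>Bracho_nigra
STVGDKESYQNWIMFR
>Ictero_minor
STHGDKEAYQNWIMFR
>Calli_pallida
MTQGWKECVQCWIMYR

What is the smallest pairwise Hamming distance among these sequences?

2

Pairwise Hamming distances:
  Bracho_nigra vs Ictero_minor: 2
  Bracho_nigra vs Calli_pallida: 7
  Ictero_minor vs Calli_pallida: 7
The smallest is 2, between Bracho_nigra and Ictero_minor.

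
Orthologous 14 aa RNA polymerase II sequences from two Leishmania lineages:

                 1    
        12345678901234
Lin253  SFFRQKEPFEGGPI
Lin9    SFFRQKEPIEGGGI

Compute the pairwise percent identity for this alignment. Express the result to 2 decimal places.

The sequences differ at positions 9 (F/I), 13 (P/G).
12 of the 14 sites match, so the percent identity is 12/14 × 100 = 85.71%.

85.71%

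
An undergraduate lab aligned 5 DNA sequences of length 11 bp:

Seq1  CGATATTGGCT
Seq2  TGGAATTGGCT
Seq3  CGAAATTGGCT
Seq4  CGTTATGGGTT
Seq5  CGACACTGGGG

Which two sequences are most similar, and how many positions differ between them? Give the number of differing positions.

Pairwise Hamming distances:
  Seq1 vs Seq2: 3
  Seq1 vs Seq3: 1
  Seq1 vs Seq4: 3
  Seq1 vs Seq5: 4
  Seq2 vs Seq3: 2
  Seq2 vs Seq4: 5
  Seq2 vs Seq5: 6
  Seq3 vs Seq4: 4
  Seq3 vs Seq5: 4
  Seq4 vs Seq5: 6
The smallest is 1, between Seq1 and Seq3.

1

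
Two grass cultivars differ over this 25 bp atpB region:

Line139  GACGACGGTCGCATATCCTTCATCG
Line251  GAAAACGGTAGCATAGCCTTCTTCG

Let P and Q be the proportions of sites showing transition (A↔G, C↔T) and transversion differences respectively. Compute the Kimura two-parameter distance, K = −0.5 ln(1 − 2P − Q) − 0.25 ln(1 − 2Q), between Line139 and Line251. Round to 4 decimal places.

Mismatches occur at site 3 (C/A, transversion), site 4 (G/A, transition), site 10 (C/A, transversion), site 16 (T/G, transversion), site 22 (A/T, transversion).
Of the 5 differences, 1 transition and 4 transversions over 25 sites: P = 1/25 = 0.040000, Q = 4/25 = 0.160000.
d = −0.5·ln(0.760000) − 0.25·ln(0.680000) = −0.5·(-0.274437) − 0.25·(-0.385662) = 0.2336.

0.2336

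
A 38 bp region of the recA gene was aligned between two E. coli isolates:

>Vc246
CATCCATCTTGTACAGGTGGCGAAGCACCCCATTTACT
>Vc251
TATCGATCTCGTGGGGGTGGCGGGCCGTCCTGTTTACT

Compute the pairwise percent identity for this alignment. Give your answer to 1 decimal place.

The sequences differ at positions 1 (C/T), 5 (C/G), 10 (T/C), 13 (A/G), 14 (C/G), 15 (A/G), 23 (A/G), 24 (A/G), 25 (G/C), 27 (A/G), 28 (C/T), 31 (C/T), 32 (A/G).
25 of the 38 sites match, so the percent identity is 25/38 × 100 = 65.8%.

65.8%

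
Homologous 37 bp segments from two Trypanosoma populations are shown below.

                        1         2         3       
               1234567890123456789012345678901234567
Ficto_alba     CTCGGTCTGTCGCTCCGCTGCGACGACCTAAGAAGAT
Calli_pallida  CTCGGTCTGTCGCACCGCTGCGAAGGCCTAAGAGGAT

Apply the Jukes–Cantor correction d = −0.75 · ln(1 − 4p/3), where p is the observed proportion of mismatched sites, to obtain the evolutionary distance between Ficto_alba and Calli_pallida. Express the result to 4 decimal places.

Differing sites — 14:T/A; 24:C/A; 26:A/G; 34:A/G.
p = 4/37 = 0.108108.
d = −0.75 · ln(1 − (4/3)·0.108108) = −0.75 · ln(0.855856) = −0.75 · (-0.155653) = 0.1167.

0.1167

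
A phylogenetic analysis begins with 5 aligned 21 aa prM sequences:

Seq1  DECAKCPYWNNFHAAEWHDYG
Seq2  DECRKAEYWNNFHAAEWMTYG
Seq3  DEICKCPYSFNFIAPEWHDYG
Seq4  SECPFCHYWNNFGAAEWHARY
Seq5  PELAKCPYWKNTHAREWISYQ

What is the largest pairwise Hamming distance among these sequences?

13

Pairwise Hamming distances:
  Seq1 vs Seq2: 5
  Seq1 vs Seq3: 6
  Seq1 vs Seq4: 8
  Seq1 vs Seq5: 8
  Seq2 vs Seq3: 10
  Seq2 vs Seq4: 10
  Seq2 vs Seq5: 11
  Seq3 vs Seq4: 12
  Seq3 vs Seq5: 11
  Seq4 vs Seq5: 13
The largest is 13, between Seq4 and Seq5.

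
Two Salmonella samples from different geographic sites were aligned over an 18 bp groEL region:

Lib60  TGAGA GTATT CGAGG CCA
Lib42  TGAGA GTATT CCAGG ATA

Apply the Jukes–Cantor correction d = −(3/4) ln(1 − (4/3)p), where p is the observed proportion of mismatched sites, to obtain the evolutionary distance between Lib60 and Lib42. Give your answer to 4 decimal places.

0.1885

Differing sites — 12:G/C; 16:C/A; 17:C/T.
p = 3/18 = 0.166667.
d = −0.75 · ln(1 − (4/3)·0.166667) = −0.75 · ln(0.777777) = −0.75 · (-0.251315) = 0.1885.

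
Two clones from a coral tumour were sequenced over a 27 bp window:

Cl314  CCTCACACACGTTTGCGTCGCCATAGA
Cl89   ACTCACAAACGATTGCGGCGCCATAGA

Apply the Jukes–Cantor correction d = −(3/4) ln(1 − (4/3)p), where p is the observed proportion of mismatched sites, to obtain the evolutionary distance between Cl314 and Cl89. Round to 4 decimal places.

Differing sites — 1:C/A; 8:C/A; 12:T/A; 18:T/G.
p = 4/27 = 0.148148.
d = −0.75 · ln(1 − (4/3)·0.148148) = −0.75 · ln(0.802469) = −0.75 · (-0.220062) = 0.1650.

0.1650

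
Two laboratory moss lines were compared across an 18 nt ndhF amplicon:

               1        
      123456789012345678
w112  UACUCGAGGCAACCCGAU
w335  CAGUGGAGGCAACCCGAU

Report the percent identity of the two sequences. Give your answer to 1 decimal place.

83.3%

Mismatches occur at site 1 (U/C), site 3 (C/G), site 5 (C/G).
15 of the 18 sites match, so the percent identity is 15/18 × 100 = 83.3%.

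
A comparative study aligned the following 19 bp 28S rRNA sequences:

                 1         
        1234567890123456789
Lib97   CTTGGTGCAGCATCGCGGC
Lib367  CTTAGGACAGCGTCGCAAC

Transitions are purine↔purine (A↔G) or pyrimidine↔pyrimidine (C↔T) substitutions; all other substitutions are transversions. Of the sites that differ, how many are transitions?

5

The sequences differ at positions 4 (G/A, transition), 6 (T/G, transversion), 7 (G/A, transition), 12 (A/G, transition), 17 (G/A, transition), 18 (G/A, transition).
Of the 6 differences, 5 transitions and 1 transversion, so the answer is 5.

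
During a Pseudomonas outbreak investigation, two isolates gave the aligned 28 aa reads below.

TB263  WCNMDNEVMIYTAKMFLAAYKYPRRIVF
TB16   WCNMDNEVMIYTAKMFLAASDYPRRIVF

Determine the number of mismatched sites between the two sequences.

2

Mismatches occur at site 20 (Y↔S), site 21 (K↔D).
That gives 2 mismatches out of 28 aligned sites, so the Hamming distance is 2.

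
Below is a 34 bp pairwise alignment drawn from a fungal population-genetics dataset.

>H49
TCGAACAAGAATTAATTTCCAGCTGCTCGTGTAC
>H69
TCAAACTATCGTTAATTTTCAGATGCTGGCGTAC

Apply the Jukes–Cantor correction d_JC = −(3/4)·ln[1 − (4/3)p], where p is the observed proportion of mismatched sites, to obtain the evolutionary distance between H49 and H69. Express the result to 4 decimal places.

0.3265

Mismatches occur at site 3 (G↔A), site 7 (A↔T), site 9 (G↔T), site 10 (A↔C), site 11 (A↔G), site 19 (C↔T), site 23 (C↔A), site 28 (C↔G), site 30 (T↔C).
p = 9/34 = 0.264706.
d = −0.75 · ln(1 − (4/3)·0.264706) = −0.75 · ln(0.647059) = −0.75 · (-0.435318) = 0.3265.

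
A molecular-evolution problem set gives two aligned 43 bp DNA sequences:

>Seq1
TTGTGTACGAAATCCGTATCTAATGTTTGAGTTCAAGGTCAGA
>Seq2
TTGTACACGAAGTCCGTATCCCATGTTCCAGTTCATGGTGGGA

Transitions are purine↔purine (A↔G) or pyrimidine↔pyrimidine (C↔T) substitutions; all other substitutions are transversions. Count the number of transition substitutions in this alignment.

Differing sites — 5:G/A (Ti); 6:T/C (Ti); 12:A/G (Ti); 21:T/C (Ti); 22:A/C (Tv); 28:T/C (Ti); 29:G/C (Tv); 36:A/T (Tv); 40:C/G (Tv); 41:A/G (Ti).
Of the 10 differences, 6 transitions and 4 transversions, so the answer is 6.

6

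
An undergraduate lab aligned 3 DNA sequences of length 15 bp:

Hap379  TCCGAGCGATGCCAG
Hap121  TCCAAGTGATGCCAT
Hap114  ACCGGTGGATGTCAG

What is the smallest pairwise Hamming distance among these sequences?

3

Pairwise Hamming distances:
  Hap379 vs Hap121: 3
  Hap379 vs Hap114: 5
  Hap121 vs Hap114: 7
The smallest is 3, between Hap379 and Hap121.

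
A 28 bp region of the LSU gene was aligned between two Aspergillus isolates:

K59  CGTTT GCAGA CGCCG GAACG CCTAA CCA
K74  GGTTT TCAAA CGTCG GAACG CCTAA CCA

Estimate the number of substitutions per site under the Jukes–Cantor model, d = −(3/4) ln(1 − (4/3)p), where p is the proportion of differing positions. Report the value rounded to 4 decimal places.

The sequences differ at positions 1 (C/G), 6 (G/T), 9 (G/A), 13 (C/T).
p = 4/28 = 0.142857.
d = −0.75 · ln(1 − (4/3)·0.142857) = −0.75 · ln(0.809524) = −0.75 · (-0.211309) = 0.1585.

0.1585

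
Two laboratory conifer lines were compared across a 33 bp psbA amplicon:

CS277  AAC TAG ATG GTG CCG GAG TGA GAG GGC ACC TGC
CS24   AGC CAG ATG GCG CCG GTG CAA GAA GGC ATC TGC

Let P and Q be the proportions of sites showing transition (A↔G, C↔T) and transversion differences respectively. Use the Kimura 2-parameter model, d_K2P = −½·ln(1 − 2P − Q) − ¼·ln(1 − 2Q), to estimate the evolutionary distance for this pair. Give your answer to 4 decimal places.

0.3187

Mismatches occur at site 2 (A↔G, transition), site 4 (T↔C, transition), site 11 (T↔C, transition), site 17 (A↔T, transversion), site 19 (T↔C, transition), site 20 (G↔A, transition), site 24 (G↔A, transition), site 29 (C↔T, transition).
Of the 8 differences, 7 transitions and 1 transversion over 33 sites: P = 7/33 = 0.212121, Q = 1/33 = 0.030303.
d = −0.5·ln(0.545455) − 0.25·ln(0.939394) = −0.5·(-0.606135) − 0.25·(-0.062520) = 0.3187.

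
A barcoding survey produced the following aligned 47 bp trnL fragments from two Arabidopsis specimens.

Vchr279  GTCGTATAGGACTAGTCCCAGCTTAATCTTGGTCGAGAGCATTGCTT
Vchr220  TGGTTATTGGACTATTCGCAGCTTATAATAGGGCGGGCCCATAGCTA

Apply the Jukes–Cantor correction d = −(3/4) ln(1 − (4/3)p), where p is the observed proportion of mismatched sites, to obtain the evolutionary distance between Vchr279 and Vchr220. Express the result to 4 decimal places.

The sequences differ at positions 1 (G/T), 2 (T/G), 3 (C/G), 4 (G/T), 8 (A/T), 15 (G/T), 18 (C/G), 26 (A/T), 27 (T/A), 28 (C/A), 30 (T/A), 33 (T/G), 36 (A/G), 38 (A/C), 39 (G/C), 43 (T/A), 47 (T/A).
p = 17/47 = 0.361702.
d = −0.75 · ln(1 − (4/3)·0.361702) = −0.75 · ln(0.517731) = −0.75 · (-0.658299) = 0.4937.

0.4937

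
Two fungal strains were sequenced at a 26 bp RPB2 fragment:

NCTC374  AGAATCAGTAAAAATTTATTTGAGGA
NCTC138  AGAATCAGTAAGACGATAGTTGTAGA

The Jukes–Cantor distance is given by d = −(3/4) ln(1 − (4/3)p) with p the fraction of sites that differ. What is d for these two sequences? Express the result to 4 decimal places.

Mismatches occur at site 12 (A/G), site 14 (A/C), site 15 (T/G), site 16 (T/A), site 19 (T/G), site 23 (A/T), site 24 (G/A).
p = 7/26 = 0.269231.
d = −0.75 · ln(1 − (4/3)·0.269231) = −0.75 · ln(0.641025) = −0.75 · (-0.444687) = 0.3335.

0.3335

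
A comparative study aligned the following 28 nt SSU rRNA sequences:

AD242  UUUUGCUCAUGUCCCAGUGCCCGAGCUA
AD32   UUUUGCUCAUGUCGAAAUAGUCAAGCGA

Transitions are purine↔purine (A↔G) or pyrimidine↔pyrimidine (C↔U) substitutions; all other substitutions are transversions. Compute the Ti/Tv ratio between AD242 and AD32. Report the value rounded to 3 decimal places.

The sequences differ at positions 14 (C/G, transversion), 15 (C/A, transversion), 17 (G/A, transition), 19 (G/A, transition), 20 (C/G, transversion), 21 (C/U, transition), 23 (G/A, transition), 27 (U/G, transversion).
Of the 8 differences, 4 transitions and 4 transversions, so Ti/Tv = 4/4 = 1.000.

1.000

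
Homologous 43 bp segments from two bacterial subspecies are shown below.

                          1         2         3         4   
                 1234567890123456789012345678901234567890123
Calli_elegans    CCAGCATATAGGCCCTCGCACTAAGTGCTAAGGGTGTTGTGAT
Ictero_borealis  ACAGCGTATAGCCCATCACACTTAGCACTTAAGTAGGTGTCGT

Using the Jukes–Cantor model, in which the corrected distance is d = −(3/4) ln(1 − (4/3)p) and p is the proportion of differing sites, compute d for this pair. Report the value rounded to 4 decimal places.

0.4693

Mismatches occur at site 1 (C/A), site 6 (A/G), site 12 (G/C), site 15 (C/A), site 18 (G/A), site 23 (A/T), site 26 (T/C), site 27 (G/A), site 30 (A/T), site 32 (G/A), site 34 (G/T), site 35 (T/A), site 37 (T/G), site 41 (G/C), site 42 (A/G).
p = 15/43 = 0.348837.
d = −0.75 · ln(1 − (4/3)·0.348837) = −0.75 · ln(0.534884) = −0.75 · (-0.625705) = 0.4693.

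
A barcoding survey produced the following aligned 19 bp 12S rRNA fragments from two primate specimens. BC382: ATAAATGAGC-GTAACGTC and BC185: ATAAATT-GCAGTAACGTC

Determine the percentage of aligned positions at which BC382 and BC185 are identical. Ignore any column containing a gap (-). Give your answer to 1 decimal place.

Excluding the 2 gap columns leaves 17 comparable sites.
A single mismatch occurs at site 7 (G/T).
16 of the 17 comparable sites match, so the percent identity is 16/17 × 100 = 94.1%.

94.1%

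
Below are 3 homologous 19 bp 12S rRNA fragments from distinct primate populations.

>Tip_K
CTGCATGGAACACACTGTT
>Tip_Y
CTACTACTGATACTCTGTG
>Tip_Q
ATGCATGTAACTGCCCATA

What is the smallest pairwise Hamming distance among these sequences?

8

Pairwise Hamming distances:
  Tip_K vs Tip_Y: 9
  Tip_K vs Tip_Q: 8
  Tip_Y vs Tip_Q: 13
The smallest is 8, between Tip_K and Tip_Q.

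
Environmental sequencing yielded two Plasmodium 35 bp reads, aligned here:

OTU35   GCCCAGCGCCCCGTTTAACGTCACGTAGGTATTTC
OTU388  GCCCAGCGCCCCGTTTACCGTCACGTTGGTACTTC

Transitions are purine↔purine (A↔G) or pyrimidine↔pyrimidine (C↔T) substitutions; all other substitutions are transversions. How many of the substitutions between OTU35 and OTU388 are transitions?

Differing sites — 18:A/C (Tv); 27:A/T (Tv); 32:T/C (Ti).
Of the 3 differences, 1 transition and 2 transversions, so the answer is 1.

1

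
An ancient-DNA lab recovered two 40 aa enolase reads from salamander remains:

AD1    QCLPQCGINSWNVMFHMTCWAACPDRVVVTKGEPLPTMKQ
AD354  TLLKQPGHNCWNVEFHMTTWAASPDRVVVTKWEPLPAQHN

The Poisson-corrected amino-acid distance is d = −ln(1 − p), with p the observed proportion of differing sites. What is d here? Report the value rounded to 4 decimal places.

0.4308

The sequences differ at positions 1 (Q/T), 2 (C/L), 4 (P/K), 6 (C/P), 8 (I/H), 10 (S/C), 14 (M/E), 19 (C/T), 23 (C/S), 32 (G/W), 37 (T/A), 38 (M/Q), 39 (K/H), 40 (Q/N).
p = 14/40 = 0.350000.
d = −ln(1 − 0.350000) = −ln(0.650000) = 0.4308.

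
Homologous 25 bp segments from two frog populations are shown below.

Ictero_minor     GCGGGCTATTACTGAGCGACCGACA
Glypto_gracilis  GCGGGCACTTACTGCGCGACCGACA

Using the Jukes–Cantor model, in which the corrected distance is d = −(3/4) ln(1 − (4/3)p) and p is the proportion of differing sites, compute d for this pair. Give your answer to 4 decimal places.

Differing sites — 7:T/A; 8:A/C; 15:A/C.
p = 3/25 = 0.120000.
d = −0.75 · ln(1 − (4/3)·0.120000) = −0.75 · ln(0.840000) = −0.75 · (-0.174353) = 0.1308.

0.1308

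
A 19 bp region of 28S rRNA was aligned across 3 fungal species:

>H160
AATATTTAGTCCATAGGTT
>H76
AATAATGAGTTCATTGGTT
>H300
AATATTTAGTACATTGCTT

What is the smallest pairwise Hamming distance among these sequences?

Pairwise Hamming distances:
  H160 vs H76: 4
  H160 vs H300: 3
  H76 vs H300: 4
The smallest is 3, between H160 and H300.

3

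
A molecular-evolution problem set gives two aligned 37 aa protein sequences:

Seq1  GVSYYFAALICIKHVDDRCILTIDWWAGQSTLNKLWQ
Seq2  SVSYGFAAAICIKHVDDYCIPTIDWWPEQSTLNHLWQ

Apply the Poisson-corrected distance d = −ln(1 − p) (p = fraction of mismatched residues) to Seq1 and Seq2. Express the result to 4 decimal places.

Mismatches occur at site 1 (G→S), site 5 (Y→G), site 9 (L→A), site 18 (R→Y), site 21 (L→P), site 27 (A→P), site 28 (G→E), site 34 (K→H).
p = 8/37 = 0.216216.
d = −ln(1 − 0.216216) = −ln(0.783784) = 0.2436.

0.2436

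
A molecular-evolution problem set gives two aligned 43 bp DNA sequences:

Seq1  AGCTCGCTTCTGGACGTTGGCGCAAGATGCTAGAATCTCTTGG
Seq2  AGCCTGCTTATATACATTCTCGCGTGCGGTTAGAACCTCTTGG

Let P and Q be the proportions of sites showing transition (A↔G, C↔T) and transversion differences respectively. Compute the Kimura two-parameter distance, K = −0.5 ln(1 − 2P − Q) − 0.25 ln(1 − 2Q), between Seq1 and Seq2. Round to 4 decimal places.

0.4336

The sequences differ at positions 4 (T/C, transition), 5 (C/T, transition), 10 (C/A, transversion), 12 (G/A, transition), 13 (G/T, transversion), 16 (G/A, transition), 19 (G/C, transversion), 20 (G/T, transversion), 24 (A/G, transition), 25 (A/T, transversion), 27 (A/C, transversion), 28 (T/G, transversion), 30 (C/T, transition), 36 (T/C, transition).
Of the 14 differences, 7 transitions and 7 transversions over 43 sites: P = 7/43 = 0.162791, Q = 7/43 = 0.162791.
d = −0.5·ln(0.511627) − 0.25·ln(0.674418) = −0.5·(-0.670159) − 0.25·(-0.393905) = 0.4336.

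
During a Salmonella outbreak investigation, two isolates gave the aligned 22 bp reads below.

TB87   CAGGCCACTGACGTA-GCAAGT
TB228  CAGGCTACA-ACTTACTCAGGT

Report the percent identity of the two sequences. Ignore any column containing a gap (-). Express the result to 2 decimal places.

75.00%

Excluding the 2 gap columns leaves 20 comparable sites.
Mismatches occur at site 6 (C↔T), site 9 (T↔A), site 13 (G↔T), site 17 (G↔T), site 20 (A↔G).
15 of the 20 comparable sites match, so the percent identity is 15/20 × 100 = 75.00%.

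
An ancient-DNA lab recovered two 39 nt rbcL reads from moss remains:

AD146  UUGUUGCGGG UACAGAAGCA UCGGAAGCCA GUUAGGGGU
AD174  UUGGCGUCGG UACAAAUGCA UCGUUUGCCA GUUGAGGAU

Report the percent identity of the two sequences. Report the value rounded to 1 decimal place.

Mismatches occur at site 4 (U↔G), site 5 (U↔C), site 7 (C↔U), site 8 (G↔C), site 15 (G↔A), site 17 (A↔U), site 24 (G↔U), site 25 (A↔U), site 26 (A↔U), site 34 (A↔G), site 35 (G↔A), site 38 (G↔A).
27 of the 39 sites match, so the percent identity is 27/39 × 100 = 69.2%.

69.2%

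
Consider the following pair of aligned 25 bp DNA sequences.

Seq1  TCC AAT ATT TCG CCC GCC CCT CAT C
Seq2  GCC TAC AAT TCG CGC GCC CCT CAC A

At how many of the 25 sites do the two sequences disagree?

The sequences differ at positions 1 (T/G), 4 (A/T), 6 (T/C), 8 (T/A), 14 (C/G), 24 (T/C), 25 (C/A).
That gives 7 mismatches out of 25 aligned sites, so the Hamming distance is 7.

7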